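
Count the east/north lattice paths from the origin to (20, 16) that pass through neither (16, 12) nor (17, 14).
Number of paths = 3439176660

Inclusion–exclusion. Total paths: C(36, 20) = 7307872110. Through P₁: C(28, 16)·C(8, 4) = 2129522850. Through P₂: C(31, 17)·C(5, 3) = 2651825250. Since P₁ is strictly southwest of P₂, a monotone path through both must visit P₁ then P₂; paths through both = C(28, 16)·C(3, 1)·C(5, 3) = 912652650. Avoid both = 7307872110 − 2129522850 − 2651825250 + 912652650 = 3439176660.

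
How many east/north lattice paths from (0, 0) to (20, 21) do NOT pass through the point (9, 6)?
Number of paths = 230459506420

Total paths from (0, 0) to (20, 21): C(41, 20) = 269128937220. Paths through (9, 6): (paths (0, 0) → (9, 6)) × (paths (9, 6) → (20, 21)) = C(15, 9) · C(26, 11) = 5005 · 7726160 = 38669430800. Avoidance count = 269128937220 − 38669430800 = 230459506420.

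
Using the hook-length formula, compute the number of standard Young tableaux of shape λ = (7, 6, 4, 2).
# SYT of shape (7, 6, 4, 2) = 14965236

Hook-length formula: f^λ = n! / Π hook(c), product over all cells c of the Young diagram. For λ = (7, 6, 4, 2), n = 19 boxes. Hook lengths by row (left-to-right, top-to-bottom): [10, 9, 7, 6, 4, 3, 1]; [8, 7, 5, 4, 2, 1]; [5, 4, 2, 1]; [2, 1]. Product of hooks = 8128512000. So f^λ = 19! / 8128512000 = 121645100408832000 / 8128512000 = 14965236.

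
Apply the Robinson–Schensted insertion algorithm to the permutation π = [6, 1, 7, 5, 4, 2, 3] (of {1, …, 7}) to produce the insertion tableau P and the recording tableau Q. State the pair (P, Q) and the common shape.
P = [1, 2, 3] / [4, 7] / [5] / [6];  Q = [1, 3, 7] / [2, 4] / [5] / [6];  common shape = (3, 2, 1, 1)

Row-insert the values π_1, π_2, … into P one at a time, bumping the leftmost entry strictly greater than the inserted value down to the next row. The recording tableau Q records, in position (i, j), the step at which that cell was added to P.
  Insert 6 (step 1): P = [6];  Q = [1]
  Insert 1 (step 2): P = [1] / [6];  Q = [1] / [2]
  Insert 7 (step 3): P = [1, 7] / [6];  Q = [1, 3] / [2]
  Insert 5 (step 4): P = [1, 5] / [6, 7];  Q = [1, 3] / [2, 4]
  Insert 4 (step 5): P = [1, 4] / [5, 7] / [6];  Q = [1, 3] / [2, 4] / [5]
  Insert 2 (step 6): P = [1, 2] / [4, 7] / [5] / [6];  Q = [1, 3] / [2, 4] / [5] / [6]
  Insert 3 (step 7): P = [1, 2, 3] / [4, 7] / [5] / [6];  Q = [1, 3, 7] / [2, 4] / [5] / [6]
Final shape: (3, 2, 1, 1).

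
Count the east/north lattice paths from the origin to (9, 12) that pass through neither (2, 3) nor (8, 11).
Number of paths = 88426

Inclusion–exclusion. Total paths: C(21, 9) = 293930. Through P₁: C(5, 2)·C(16, 7) = 114400. Through P₂: C(19, 8)·C(2, 1) = 151164. Since P₁ is strictly southwest of P₂, a monotone path through both must visit P₁ then P₂; paths through both = C(5, 2)·C(14, 6)·C(2, 1) = 60060. Avoid both = 293930 − 114400 − 151164 + 60060 = 88426.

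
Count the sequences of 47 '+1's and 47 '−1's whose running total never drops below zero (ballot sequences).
C_47 = 33868773757191046886429490

These ballot sequences are counted by the Catalan number C_n = (1/(n + 1)) · C(2n, n). For n = 47: C_47 = (1/48) · C(94, 47) = 1625701140345170250548615520/48 = 33868773757191046886429490.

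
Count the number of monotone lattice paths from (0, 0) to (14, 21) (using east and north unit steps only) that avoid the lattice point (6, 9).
Number of paths = 1689479550

Total paths from (0, 0) to (14, 21): C(35, 14) = 2319959400. Paths through (6, 9): (paths (0, 0) → (6, 9)) × (paths (6, 9) → (14, 21)) = C(15, 6) · C(20, 8) = 5005 · 125970 = 630479850. Avoidance count = 2319959400 − 630479850 = 1689479550.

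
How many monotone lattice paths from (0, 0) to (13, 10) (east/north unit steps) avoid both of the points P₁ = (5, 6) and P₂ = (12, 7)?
Number of paths = 728608

Inclusion–exclusion. Total paths: C(23, 13) = 1144066. Through P₁: C(11, 5)·C(12, 8) = 228690. Through P₂: C(19, 12)·C(4, 1) = 201552. Since P₁ is strictly southwest of P₂, a monotone path through both must visit P₁ then P₂; paths through both = C(11, 5)·C(8, 7)·C(4, 1) = 14784. Avoid both = 1144066 − 228690 − 201552 + 14784 = 728608.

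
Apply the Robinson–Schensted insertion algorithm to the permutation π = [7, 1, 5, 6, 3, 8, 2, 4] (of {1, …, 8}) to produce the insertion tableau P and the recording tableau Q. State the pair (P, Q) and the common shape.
P = [1, 2, 4, 8] / [3, 6] / [5] / [7];  Q = [1, 3, 4, 6] / [2, 8] / [5] / [7];  common shape = (4, 2, 1, 1)

Row-insert the values π_1, π_2, … into P one at a time, bumping the leftmost entry strictly greater than the inserted value down to the next row. The recording tableau Q records, in position (i, j), the step at which that cell was added to P.
  Insert 7 (step 1): P = [7];  Q = [1]
  Insert 1 (step 2): P = [1] / [7];  Q = [1] / [2]
  Insert 5 (step 3): P = [1, 5] / [7];  Q = [1, 3] / [2]
  Insert 6 (step 4): P = [1, 5, 6] / [7];  Q = [1, 3, 4] / [2]
  Insert 3 (step 5): P = [1, 3, 6] / [5] / [7];  Q = [1, 3, 4] / [2] / [5]
  Insert 8 (step 6): P = [1, 3, 6, 8] / [5] / [7];  Q = [1, 3, 4, 6] / [2] / [5]
  Insert 2 (step 7): P = [1, 2, 6, 8] / [3] / [5] / [7];  Q = [1, 3, 4, 6] / [2] / [5] / [7]
  Insert 4 (step 8): P = [1, 2, 4, 8] / [3, 6] / [5] / [7];  Q = [1, 3, 4, 6] / [2, 8] / [5] / [7]
Final shape: (4, 2, 1, 1).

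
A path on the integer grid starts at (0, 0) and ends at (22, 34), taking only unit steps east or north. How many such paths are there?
Number of paths = 2142582442263900

A monotone lattice path from (0, 0) to (22, 34) consists of 22 east steps and 34 north steps in some order, so it is determined by which 22 of the 56 steps are east. The count is C(56, 22) = 2142582442263900.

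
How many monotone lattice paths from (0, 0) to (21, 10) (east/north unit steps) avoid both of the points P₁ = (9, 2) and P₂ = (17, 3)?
Number of paths = 37210965

Inclusion–exclusion. Total paths: C(31, 21) = 44352165. Through P₁: C(11, 9)·C(20, 12) = 6928350. Through P₂: C(20, 17)·C(11, 4) = 376200. Since P₁ is strictly southwest of P₂, a monotone path through both must visit P₁ then P₂; paths through both = C(11, 9)·C(9, 8)·C(11, 4) = 163350. Avoid both = 44352165 − 6928350 − 376200 + 163350 = 37210965.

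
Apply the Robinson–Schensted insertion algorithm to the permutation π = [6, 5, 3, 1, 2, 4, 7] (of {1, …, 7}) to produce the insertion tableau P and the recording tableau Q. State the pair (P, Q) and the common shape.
P = [1, 2, 4, 7] / [3] / [5] / [6];  Q = [1, 5, 6, 7] / [2] / [3] / [4];  common shape = (4, 1, 1, 1)

Row-insert the values π_1, π_2, … into P one at a time, bumping the leftmost entry strictly greater than the inserted value down to the next row. The recording tableau Q records, in position (i, j), the step at which that cell was added to P.
  Insert 6 (step 1): P = [6];  Q = [1]
  Insert 5 (step 2): P = [5] / [6];  Q = [1] / [2]
  Insert 3 (step 3): P = [3] / [5] / [6];  Q = [1] / [2] / [3]
  Insert 1 (step 4): P = [1] / [3] / [5] / [6];  Q = [1] / [2] / [3] / [4]
  Insert 2 (step 5): P = [1, 2] / [3] / [5] / [6];  Q = [1, 5] / [2] / [3] / [4]
  Insert 4 (step 6): P = [1, 2, 4] / [3] / [5] / [6];  Q = [1, 5, 6] / [2] / [3] / [4]
  Insert 7 (step 7): P = [1, 2, 4, 7] / [3] / [5] / [6];  Q = [1, 5, 6, 7] / [2] / [3] / [4]
Final shape: (4, 1, 1, 1).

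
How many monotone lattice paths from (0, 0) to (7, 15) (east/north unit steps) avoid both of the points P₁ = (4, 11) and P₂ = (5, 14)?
Number of paths = 104265

Inclusion–exclusion. Total paths: C(22, 7) = 170544. Through P₁: C(15, 4)·C(7, 3) = 47775. Through P₂: C(19, 5)·C(3, 2) = 34884. Since P₁ is strictly southwest of P₂, a monotone path through both must visit P₁ then P₂; paths through both = C(15, 4)·C(4, 1)·C(3, 2) = 16380. Avoid both = 170544 − 47775 − 34884 + 16380 = 104265.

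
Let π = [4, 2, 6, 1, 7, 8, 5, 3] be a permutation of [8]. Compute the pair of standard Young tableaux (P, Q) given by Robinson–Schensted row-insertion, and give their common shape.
P = [1, 3, 7, 8] / [2, 5] / [4, 6];  Q = [1, 3, 5, 6] / [2, 7] / [4, 8];  common shape = (4, 2, 2)

Row-insert the values π_1, π_2, … into P one at a time, bumping the leftmost entry strictly greater than the inserted value down to the next row. The recording tableau Q records, in position (i, j), the step at which that cell was added to P.
  Insert 4 (step 1): P = [4];  Q = [1]
  Insert 2 (step 2): P = [2] / [4];  Q = [1] / [2]
  Insert 6 (step 3): P = [2, 6] / [4];  Q = [1, 3] / [2]
  Insert 1 (step 4): P = [1, 6] / [2] / [4];  Q = [1, 3] / [2] / [4]
  Insert 7 (step 5): P = [1, 6, 7] / [2] / [4];  Q = [1, 3, 5] / [2] / [4]
  Insert 8 (step 6): P = [1, 6, 7, 8] / [2] / [4];  Q = [1, 3, 5, 6] / [2] / [4]
  Insert 5 (step 7): P = [1, 5, 7, 8] / [2, 6] / [4];  Q = [1, 3, 5, 6] / [2, 7] / [4]
  Insert 3 (step 8): P = [1, 3, 7, 8] / [2, 5] / [4, 6];  Q = [1, 3, 5, 6] / [2, 7] / [4, 8]
Final shape: (4, 2, 2).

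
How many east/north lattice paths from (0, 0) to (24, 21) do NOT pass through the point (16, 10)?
Number of paths = 3372184195380

Total paths from (0, 0) to (24, 21): C(45, 24) = 3773655750150. Paths through (16, 10): (paths (0, 0) → (16, 10)) × (paths (16, 10) → (24, 21)) = C(26, 16) · C(19, 8) = 5311735 · 75582 = 401471554770. Avoidance count = 3773655750150 − 401471554770 = 3372184195380.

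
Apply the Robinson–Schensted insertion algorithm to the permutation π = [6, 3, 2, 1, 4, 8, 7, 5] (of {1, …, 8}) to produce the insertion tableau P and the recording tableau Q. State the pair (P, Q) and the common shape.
P = [1, 4, 5] / [2, 7] / [3, 8] / [6];  Q = [1, 5, 6] / [2, 7] / [3, 8] / [4];  common shape = (3, 2, 2, 1)

Row-insert the values π_1, π_2, … into P one at a time, bumping the leftmost entry strictly greater than the inserted value down to the next row. The recording tableau Q records, in position (i, j), the step at which that cell was added to P.
  Insert 6 (step 1): P = [6];  Q = [1]
  Insert 3 (step 2): P = [3] / [6];  Q = [1] / [2]
  Insert 2 (step 3): P = [2] / [3] / [6];  Q = [1] / [2] / [3]
  Insert 1 (step 4): P = [1] / [2] / [3] / [6];  Q = [1] / [2] / [3] / [4]
  Insert 4 (step 5): P = [1, 4] / [2] / [3] / [6];  Q = [1, 5] / [2] / [3] / [4]
  Insert 8 (step 6): P = [1, 4, 8] / [2] / [3] / [6];  Q = [1, 5, 6] / [2] / [3] / [4]
  Insert 7 (step 7): P = [1, 4, 7] / [2, 8] / [3] / [6];  Q = [1, 5, 6] / [2, 7] / [3] / [4]
  Insert 5 (step 8): P = [1, 4, 5] / [2, 7] / [3, 8] / [6];  Q = [1, 5, 6] / [2, 7] / [3, 8] / [4]
Final shape: (3, 2, 2, 1).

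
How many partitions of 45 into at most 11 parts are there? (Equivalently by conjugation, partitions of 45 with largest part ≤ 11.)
p(45, parts ≤ 11) = 41373

Use the recurrence p(n, m) = p(n, m−1) + p(n−m, m): either the largest part is < m (count p(n, m−1)) or the largest part is exactly m (remove one copy of m, count p(n−m, m)). With p(0, ·) = 1 this gives p(45, parts ≤ 11) = 41373. (By conjugating Young diagrams, this also counts partitions of 45 into at most 11 parts.)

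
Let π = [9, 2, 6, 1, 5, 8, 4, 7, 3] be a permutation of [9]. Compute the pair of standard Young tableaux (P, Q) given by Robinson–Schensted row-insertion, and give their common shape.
P = [1, 3, 7] / [2, 4, 8] / [5] / [6] / [9];  Q = [1, 3, 6] / [2, 5, 8] / [4] / [7] / [9];  common shape = (3, 3, 1, 1, 1)

Row-insert the values π_1, π_2, … into P one at a time, bumping the leftmost entry strictly greater than the inserted value down to the next row. The recording tableau Q records, in position (i, j), the step at which that cell was added to P.
  Insert 9 (step 1): P = [9];  Q = [1]
  Insert 2 (step 2): P = [2] / [9];  Q = [1] / [2]
  Insert 6 (step 3): P = [2, 6] / [9];  Q = [1, 3] / [2]
  Insert 1 (step 4): P = [1, 6] / [2] / [9];  Q = [1, 3] / [2] / [4]
  Insert 5 (step 5): P = [1, 5] / [2, 6] / [9];  Q = [1, 3] / [2, 5] / [4]
  Insert 8 (step 6): P = [1, 5, 8] / [2, 6] / [9];  Q = [1, 3, 6] / [2, 5] / [4]
  Insert 4 (step 7): P = [1, 4, 8] / [2, 5] / [6] / [9];  Q = [1, 3, 6] / [2, 5] / [4] / [7]
  Insert 7 (step 8): P = [1, 4, 7] / [2, 5, 8] / [6] / [9];  Q = [1, 3, 6] / [2, 5, 8] / [4] / [7]
  Insert 3 (step 9): P = [1, 3, 7] / [2, 4, 8] / [5] / [6] / [9];  Q = [1, 3, 6] / [2, 5, 8] / [4] / [7] / [9]
Final shape: (3, 3, 1, 1, 1).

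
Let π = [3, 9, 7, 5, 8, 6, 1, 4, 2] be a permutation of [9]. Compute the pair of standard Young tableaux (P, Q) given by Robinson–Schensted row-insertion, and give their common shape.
P = [1, 2, 6] / [3, 4] / [5, 8] / [7] / [9];  Q = [1, 2, 5] / [3, 6] / [4, 8] / [7] / [9];  common shape = (3, 2, 2, 1, 1)

Row-insert the values π_1, π_2, … into P one at a time, bumping the leftmost entry strictly greater than the inserted value down to the next row. The recording tableau Q records, in position (i, j), the step at which that cell was added to P.
  Insert 3 (step 1): P = [3];  Q = [1]
  Insert 9 (step 2): P = [3, 9];  Q = [1, 2]
  Insert 7 (step 3): P = [3, 7] / [9];  Q = [1, 2] / [3]
  Insert 5 (step 4): P = [3, 5] / [7] / [9];  Q = [1, 2] / [3] / [4]
  Insert 8 (step 5): P = [3, 5, 8] / [7] / [9];  Q = [1, 2, 5] / [3] / [4]
  Insert 6 (step 6): P = [3, 5, 6] / [7, 8] / [9];  Q = [1, 2, 5] / [3, 6] / [4]
  Insert 1 (step 7): P = [1, 5, 6] / [3, 8] / [7] / [9];  Q = [1, 2, 5] / [3, 6] / [4] / [7]
  Insert 4 (step 8): P = [1, 4, 6] / [3, 5] / [7, 8] / [9];  Q = [1, 2, 5] / [3, 6] / [4, 8] / [7]
  Insert 2 (step 9): P = [1, 2, 6] / [3, 4] / [5, 8] / [7] / [9];  Q = [1, 2, 5] / [3, 6] / [4, 8] / [7] / [9]
Final shape: (3, 2, 2, 1, 1).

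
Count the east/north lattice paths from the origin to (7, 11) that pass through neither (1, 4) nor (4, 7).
Number of paths = 15194

Inclusion–exclusion. Total paths: C(18, 7) = 31824. Through P₁: C(5, 1)·C(13, 6) = 8580. Through P₂: C(11, 4)·C(7, 3) = 11550. Since P₁ is strictly southwest of P₂, a monotone path through both must visit P₁ then P₂; paths through both = C(5, 1)·C(6, 3)·C(7, 3) = 3500. Avoid both = 31824 − 8580 − 11550 + 3500 = 15194.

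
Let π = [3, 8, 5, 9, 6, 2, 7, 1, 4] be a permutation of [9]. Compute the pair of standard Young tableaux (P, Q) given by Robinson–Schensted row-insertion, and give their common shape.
P = [1, 4, 6, 7] / [2, 5] / [3, 9] / [8];  Q = [1, 2, 4, 7] / [3, 5] / [6, 9] / [8];  common shape = (4, 2, 2, 1)

Row-insert the values π_1, π_2, … into P one at a time, bumping the leftmost entry strictly greater than the inserted value down to the next row. The recording tableau Q records, in position (i, j), the step at which that cell was added to P.
  Insert 3 (step 1): P = [3];  Q = [1]
  Insert 8 (step 2): P = [3, 8];  Q = [1, 2]
  Insert 5 (step 3): P = [3, 5] / [8];  Q = [1, 2] / [3]
  Insert 9 (step 4): P = [3, 5, 9] / [8];  Q = [1, 2, 4] / [3]
  Insert 6 (step 5): P = [3, 5, 6] / [8, 9];  Q = [1, 2, 4] / [3, 5]
  Insert 2 (step 6): P = [2, 5, 6] / [3, 9] / [8];  Q = [1, 2, 4] / [3, 5] / [6]
  Insert 7 (step 7): P = [2, 5, 6, 7] / [3, 9] / [8];  Q = [1, 2, 4, 7] / [3, 5] / [6]
  Insert 1 (step 8): P = [1, 5, 6, 7] / [2, 9] / [3] / [8];  Q = [1, 2, 4, 7] / [3, 5] / [6] / [8]
  Insert 4 (step 9): P = [1, 4, 6, 7] / [2, 5] / [3, 9] / [8];  Q = [1, 2, 4, 7] / [3, 5] / [6, 9] / [8]
Final shape: (4, 2, 2, 1).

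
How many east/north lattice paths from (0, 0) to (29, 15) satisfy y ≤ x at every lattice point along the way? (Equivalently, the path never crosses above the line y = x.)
Number of paths = 114955808528

By the reflection principle (André's argument), the number of monotone paths to (29, 15) with n ≤ m that never go above y = x is C(44, 29) − C(44, 30) = 229911617056 − 114955808528 = 114955808528.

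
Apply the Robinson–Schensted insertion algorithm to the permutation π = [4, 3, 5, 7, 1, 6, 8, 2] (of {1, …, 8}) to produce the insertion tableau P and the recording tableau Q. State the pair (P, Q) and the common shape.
P = [1, 2, 6, 8] / [3, 5] / [4, 7];  Q = [1, 3, 4, 7] / [2, 6] / [5, 8];  common shape = (4, 2, 2)

Row-insert the values π_1, π_2, … into P one at a time, bumping the leftmost entry strictly greater than the inserted value down to the next row. The recording tableau Q records, in position (i, j), the step at which that cell was added to P.
  Insert 4 (step 1): P = [4];  Q = [1]
  Insert 3 (step 2): P = [3] / [4];  Q = [1] / [2]
  Insert 5 (step 3): P = [3, 5] / [4];  Q = [1, 3] / [2]
  Insert 7 (step 4): P = [3, 5, 7] / [4];  Q = [1, 3, 4] / [2]
  Insert 1 (step 5): P = [1, 5, 7] / [3] / [4];  Q = [1, 3, 4] / [2] / [5]
  Insert 6 (step 6): P = [1, 5, 6] / [3, 7] / [4];  Q = [1, 3, 4] / [2, 6] / [5]
  Insert 8 (step 7): P = [1, 5, 6, 8] / [3, 7] / [4];  Q = [1, 3, 4, 7] / [2, 6] / [5]
  Insert 2 (step 8): P = [1, 2, 6, 8] / [3, 5] / [4, 7];  Q = [1, 3, 4, 7] / [2, 6] / [5, 8]
Final shape: (4, 2, 2).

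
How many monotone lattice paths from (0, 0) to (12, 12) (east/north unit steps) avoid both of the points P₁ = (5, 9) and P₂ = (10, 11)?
Number of paths = 1531894

Inclusion–exclusion. Total paths: C(24, 12) = 2704156. Through P₁: C(14, 5)·C(10, 7) = 240240. Through P₂: C(21, 10)·C(3, 2) = 1058148. Since P₁ is strictly southwest of P₂, a monotone path through both must visit P₁ then P₂; paths through both = C(14, 5)·C(7, 5)·C(3, 2) = 126126. Avoid both = 2704156 − 240240 − 1058148 + 126126 = 1531894.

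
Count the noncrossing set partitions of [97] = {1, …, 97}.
C_97 = 14657929356129575437016877846657032761712954950899755100

These noncrossing partitions are counted by the Catalan number C_n = (1/(n + 1)) · C(2n, n). For n = 97: C_97 = (1/98) · C(194, 97) = 1436477076900698392827654028972389210647869585188175999800/98 = 14657929356129575437016877846657032761712954950899755100.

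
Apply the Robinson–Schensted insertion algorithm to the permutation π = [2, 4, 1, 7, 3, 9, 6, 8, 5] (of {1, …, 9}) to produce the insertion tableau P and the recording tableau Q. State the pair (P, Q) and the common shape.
P = [1, 3, 5, 8] / [2, 4, 6, 9] / [7];  Q = [1, 2, 4, 6] / [3, 5, 7, 8] / [9];  common shape = (4, 4, 1)

Row-insert the values π_1, π_2, … into P one at a time, bumping the leftmost entry strictly greater than the inserted value down to the next row. The recording tableau Q records, in position (i, j), the step at which that cell was added to P.
  Insert 2 (step 1): P = [2];  Q = [1]
  Insert 4 (step 2): P = [2, 4];  Q = [1, 2]
  Insert 1 (step 3): P = [1, 4] / [2];  Q = [1, 2] / [3]
  Insert 7 (step 4): P = [1, 4, 7] / [2];  Q = [1, 2, 4] / [3]
  Insert 3 (step 5): P = [1, 3, 7] / [2, 4];  Q = [1, 2, 4] / [3, 5]
  Insert 9 (step 6): P = [1, 3, 7, 9] / [2, 4];  Q = [1, 2, 4, 6] / [3, 5]
  Insert 6 (step 7): P = [1, 3, 6, 9] / [2, 4, 7];  Q = [1, 2, 4, 6] / [3, 5, 7]
  Insert 8 (step 8): P = [1, 3, 6, 8] / [2, 4, 7, 9];  Q = [1, 2, 4, 6] / [3, 5, 7, 8]
  Insert 5 (step 9): P = [1, 3, 5, 8] / [2, 4, 6, 9] / [7];  Q = [1, 2, 4, 6] / [3, 5, 7, 8] / [9]
Final shape: (4, 4, 1).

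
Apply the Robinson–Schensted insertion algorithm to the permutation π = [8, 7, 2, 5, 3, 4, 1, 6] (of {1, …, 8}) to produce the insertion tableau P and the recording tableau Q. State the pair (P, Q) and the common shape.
P = [1, 3, 4, 6] / [2] / [5] / [7] / [8];  Q = [1, 4, 6, 8] / [2] / [3] / [5] / [7];  common shape = (4, 1, 1, 1, 1)

Row-insert the values π_1, π_2, … into P one at a time, bumping the leftmost entry strictly greater than the inserted value down to the next row. The recording tableau Q records, in position (i, j), the step at which that cell was added to P.
  Insert 8 (step 1): P = [8];  Q = [1]
  Insert 7 (step 2): P = [7] / [8];  Q = [1] / [2]
  Insert 2 (step 3): P = [2] / [7] / [8];  Q = [1] / [2] / [3]
  Insert 5 (step 4): P = [2, 5] / [7] / [8];  Q = [1, 4] / [2] / [3]
  Insert 3 (step 5): P = [2, 3] / [5] / [7] / [8];  Q = [1, 4] / [2] / [3] / [5]
  Insert 4 (step 6): P = [2, 3, 4] / [5] / [7] / [8];  Q = [1, 4, 6] / [2] / [3] / [5]
  Insert 1 (step 7): P = [1, 3, 4] / [2] / [5] / [7] / [8];  Q = [1, 4, 6] / [2] / [3] / [5] / [7]
  Insert 6 (step 8): P = [1, 3, 4, 6] / [2] / [5] / [7] / [8];  Q = [1, 4, 6, 8] / [2] / [3] / [5] / [7]
Final shape: (4, 1, 1, 1, 1).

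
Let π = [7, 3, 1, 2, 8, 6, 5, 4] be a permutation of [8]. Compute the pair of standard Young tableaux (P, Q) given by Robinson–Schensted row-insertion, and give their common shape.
P = [1, 2, 4] / [3, 5] / [6, 8] / [7];  Q = [1, 4, 5] / [2, 6] / [3, 7] / [8];  common shape = (3, 2, 2, 1)

Row-insert the values π_1, π_2, … into P one at a time, bumping the leftmost entry strictly greater than the inserted value down to the next row. The recording tableau Q records, in position (i, j), the step at which that cell was added to P.
  Insert 7 (step 1): P = [7];  Q = [1]
  Insert 3 (step 2): P = [3] / [7];  Q = [1] / [2]
  Insert 1 (step 3): P = [1] / [3] / [7];  Q = [1] / [2] / [3]
  Insert 2 (step 4): P = [1, 2] / [3] / [7];  Q = [1, 4] / [2] / [3]
  Insert 8 (step 5): P = [1, 2, 8] / [3] / [7];  Q = [1, 4, 5] / [2] / [3]
  Insert 6 (step 6): P = [1, 2, 6] / [3, 8] / [7];  Q = [1, 4, 5] / [2, 6] / [3]
  Insert 5 (step 7): P = [1, 2, 5] / [3, 6] / [7, 8];  Q = [1, 4, 5] / [2, 6] / [3, 7]
  Insert 4 (step 8): P = [1, 2, 4] / [3, 5] / [6, 8] / [7];  Q = [1, 4, 5] / [2, 6] / [3, 7] / [8]
Final shape: (3, 2, 2, 1).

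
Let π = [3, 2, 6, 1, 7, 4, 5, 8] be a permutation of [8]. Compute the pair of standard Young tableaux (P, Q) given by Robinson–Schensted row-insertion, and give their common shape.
P = [1, 4, 5, 8] / [2, 6, 7] / [3];  Q = [1, 3, 5, 8] / [2, 6, 7] / [4];  common shape = (4, 3, 1)

Row-insert the values π_1, π_2, … into P one at a time, bumping the leftmost entry strictly greater than the inserted value down to the next row. The recording tableau Q records, in position (i, j), the step at which that cell was added to P.
  Insert 3 (step 1): P = [3];  Q = [1]
  Insert 2 (step 2): P = [2] / [3];  Q = [1] / [2]
  Insert 6 (step 3): P = [2, 6] / [3];  Q = [1, 3] / [2]
  Insert 1 (step 4): P = [1, 6] / [2] / [3];  Q = [1, 3] / [2] / [4]
  Insert 7 (step 5): P = [1, 6, 7] / [2] / [3];  Q = [1, 3, 5] / [2] / [4]
  Insert 4 (step 6): P = [1, 4, 7] / [2, 6] / [3];  Q = [1, 3, 5] / [2, 6] / [4]
  Insert 5 (step 7): P = [1, 4, 5] / [2, 6, 7] / [3];  Q = [1, 3, 5] / [2, 6, 7] / [4]
  Insert 8 (step 8): P = [1, 4, 5, 8] / [2, 6, 7] / [3];  Q = [1, 3, 5, 8] / [2, 6, 7] / [4]
Final shape: (4, 3, 1).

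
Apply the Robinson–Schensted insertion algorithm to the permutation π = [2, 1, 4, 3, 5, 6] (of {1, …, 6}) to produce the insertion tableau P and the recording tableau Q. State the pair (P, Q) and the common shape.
P = [1, 3, 5, 6] / [2, 4];  Q = [1, 3, 5, 6] / [2, 4];  common shape = (4, 2)

Row-insert the values π_1, π_2, … into P one at a time, bumping the leftmost entry strictly greater than the inserted value down to the next row. The recording tableau Q records, in position (i, j), the step at which that cell was added to P.
  Insert 2 (step 1): P = [2];  Q = [1]
  Insert 1 (step 2): P = [1] / [2];  Q = [1] / [2]
  Insert 4 (step 3): P = [1, 4] / [2];  Q = [1, 3] / [2]
  Insert 3 (step 4): P = [1, 3] / [2, 4];  Q = [1, 3] / [2, 4]
  Insert 5 (step 5): P = [1, 3, 5] / [2, 4];  Q = [1, 3, 5] / [2, 4]
  Insert 6 (step 6): P = [1, 3, 5, 6] / [2, 4];  Q = [1, 3, 5, 6] / [2, 4]
Final shape: (4, 2).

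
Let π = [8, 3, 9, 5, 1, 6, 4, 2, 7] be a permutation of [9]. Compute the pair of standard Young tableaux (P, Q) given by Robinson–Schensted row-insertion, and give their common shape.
P = [1, 2, 6, 7] / [3, 4] / [5, 9] / [8];  Q = [1, 3, 6, 9] / [2, 4] / [5, 7] / [8];  common shape = (4, 2, 2, 1)

Row-insert the values π_1, π_2, … into P one at a time, bumping the leftmost entry strictly greater than the inserted value down to the next row. The recording tableau Q records, in position (i, j), the step at which that cell was added to P.
  Insert 8 (step 1): P = [8];  Q = [1]
  Insert 3 (step 2): P = [3] / [8];  Q = [1] / [2]
  Insert 9 (step 3): P = [3, 9] / [8];  Q = [1, 3] / [2]
  Insert 5 (step 4): P = [3, 5] / [8, 9];  Q = [1, 3] / [2, 4]
  Insert 1 (step 5): P = [1, 5] / [3, 9] / [8];  Q = [1, 3] / [2, 4] / [5]
  Insert 6 (step 6): P = [1, 5, 6] / [3, 9] / [8];  Q = [1, 3, 6] / [2, 4] / [5]
  Insert 4 (step 7): P = [1, 4, 6] / [3, 5] / [8, 9];  Q = [1, 3, 6] / [2, 4] / [5, 7]
  Insert 2 (step 8): P = [1, 2, 6] / [3, 4] / [5, 9] / [8];  Q = [1, 3, 6] / [2, 4] / [5, 7] / [8]
  Insert 7 (step 9): P = [1, 2, 6, 7] / [3, 4] / [5, 9] / [8];  Q = [1, 3, 6, 9] / [2, 4] / [5, 7] / [8]
Final shape: (4, 2, 2, 1).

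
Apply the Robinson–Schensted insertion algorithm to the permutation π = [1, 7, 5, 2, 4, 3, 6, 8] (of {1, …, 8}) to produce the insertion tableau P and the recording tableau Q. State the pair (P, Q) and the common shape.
P = [1, 2, 3, 6, 8] / [4] / [5] / [7];  Q = [1, 2, 5, 7, 8] / [3] / [4] / [6];  common shape = (5, 1, 1, 1)

Row-insert the values π_1, π_2, … into P one at a time, bumping the leftmost entry strictly greater than the inserted value down to the next row. The recording tableau Q records, in position (i, j), the step at which that cell was added to P.
  Insert 1 (step 1): P = [1];  Q = [1]
  Insert 7 (step 2): P = [1, 7];  Q = [1, 2]
  Insert 5 (step 3): P = [1, 5] / [7];  Q = [1, 2] / [3]
  Insert 2 (step 4): P = [1, 2] / [5] / [7];  Q = [1, 2] / [3] / [4]
  Insert 4 (step 5): P = [1, 2, 4] / [5] / [7];  Q = [1, 2, 5] / [3] / [4]
  Insert 3 (step 6): P = [1, 2, 3] / [4] / [5] / [7];  Q = [1, 2, 5] / [3] / [4] / [6]
  Insert 6 (step 7): P = [1, 2, 3, 6] / [4] / [5] / [7];  Q = [1, 2, 5, 7] / [3] / [4] / [6]
  Insert 8 (step 8): P = [1, 2, 3, 6, 8] / [4] / [5] / [7];  Q = [1, 2, 5, 7, 8] / [3] / [4] / [6]
Final shape: (5, 1, 1, 1).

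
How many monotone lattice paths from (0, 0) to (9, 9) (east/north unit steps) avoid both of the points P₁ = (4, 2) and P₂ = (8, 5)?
Number of paths = 32930

Inclusion–exclusion. Total paths: C(18, 9) = 48620. Through P₁: C(6, 4)·C(12, 5) = 11880. Through P₂: C(13, 8)·C(5, 1) = 6435. Since P₁ is strictly southwest of P₂, a monotone path through both must visit P₁ then P₂; paths through both = C(6, 4)·C(7, 4)·C(5, 1) = 2625. Avoid both = 48620 − 11880 − 6435 + 2625 = 32930.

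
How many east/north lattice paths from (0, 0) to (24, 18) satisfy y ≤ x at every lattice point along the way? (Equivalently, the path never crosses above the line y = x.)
Number of paths = 99035193894

By the reflection principle (André's argument), the number of monotone paths to (24, 18) with n ≤ m that never go above y = x is C(42, 24) − C(42, 25) = 353697121050 − 254661927156 = 99035193894.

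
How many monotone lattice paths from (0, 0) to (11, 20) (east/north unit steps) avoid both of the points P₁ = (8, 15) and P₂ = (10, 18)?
Number of paths = 32554821

Inclusion–exclusion. Total paths: C(31, 11) = 84672315. Through P₁: C(23, 8)·C(8, 3) = 27457584. Through P₂: C(28, 10)·C(3, 1) = 39369330. Since P₁ is strictly southwest of P₂, a monotone path through both must visit P₁ then P₂; paths through both = C(23, 8)·C(5, 2)·C(3, 1) = 14709420. Avoid both = 84672315 − 27457584 − 39369330 + 14709420 = 32554821.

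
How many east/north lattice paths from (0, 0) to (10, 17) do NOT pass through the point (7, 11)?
Number of paths = 5763069

Total paths from (0, 0) to (10, 17): C(27, 10) = 8436285. Paths through (7, 11): (paths (0, 0) → (7, 11)) × (paths (7, 11) → (10, 17)) = C(18, 7) · C(9, 3) = 31824 · 84 = 2673216. Avoidance count = 8436285 − 2673216 = 5763069.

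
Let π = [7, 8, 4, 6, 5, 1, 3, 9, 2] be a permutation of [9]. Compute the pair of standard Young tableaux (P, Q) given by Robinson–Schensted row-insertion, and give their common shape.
P = [1, 2, 9] / [3, 5] / [4, 8] / [6] / [7];  Q = [1, 2, 8] / [3, 4] / [5, 7] / [6] / [9];  common shape = (3, 2, 2, 1, 1)

Row-insert the values π_1, π_2, … into P one at a time, bumping the leftmost entry strictly greater than the inserted value down to the next row. The recording tableau Q records, in position (i, j), the step at which that cell was added to P.
  Insert 7 (step 1): P = [7];  Q = [1]
  Insert 8 (step 2): P = [7, 8];  Q = [1, 2]
  Insert 4 (step 3): P = [4, 8] / [7];  Q = [1, 2] / [3]
  Insert 6 (step 4): P = [4, 6] / [7, 8];  Q = [1, 2] / [3, 4]
  Insert 5 (step 5): P = [4, 5] / [6, 8] / [7];  Q = [1, 2] / [3, 4] / [5]
  Insert 1 (step 6): P = [1, 5] / [4, 8] / [6] / [7];  Q = [1, 2] / [3, 4] / [5] / [6]
  Insert 3 (step 7): P = [1, 3] / [4, 5] / [6, 8] / [7];  Q = [1, 2] / [3, 4] / [5, 7] / [6]
  Insert 9 (step 8): P = [1, 3, 9] / [4, 5] / [6, 8] / [7];  Q = [1, 2, 8] / [3, 4] / [5, 7] / [6]
  Insert 2 (step 9): P = [1, 2, 9] / [3, 5] / [4, 8] / [6] / [7];  Q = [1, 2, 8] / [3, 4] / [5, 7] / [6] / [9]
Final shape: (3, 2, 2, 1, 1).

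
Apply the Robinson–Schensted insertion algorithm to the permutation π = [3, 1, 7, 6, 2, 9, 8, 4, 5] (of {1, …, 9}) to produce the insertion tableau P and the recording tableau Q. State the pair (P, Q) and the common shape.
P = [1, 2, 4, 5] / [3, 6, 8] / [7, 9];  Q = [1, 3, 6, 9] / [2, 4, 7] / [5, 8];  common shape = (4, 3, 2)

Row-insert the values π_1, π_2, … into P one at a time, bumping the leftmost entry strictly greater than the inserted value down to the next row. The recording tableau Q records, in position (i, j), the step at which that cell was added to P.
  Insert 3 (step 1): P = [3];  Q = [1]
  Insert 1 (step 2): P = [1] / [3];  Q = [1] / [2]
  Insert 7 (step 3): P = [1, 7] / [3];  Q = [1, 3] / [2]
  Insert 6 (step 4): P = [1, 6] / [3, 7];  Q = [1, 3] / [2, 4]
  Insert 2 (step 5): P = [1, 2] / [3, 6] / [7];  Q = [1, 3] / [2, 4] / [5]
  Insert 9 (step 6): P = [1, 2, 9] / [3, 6] / [7];  Q = [1, 3, 6] / [2, 4] / [5]
  Insert 8 (step 7): P = [1, 2, 8] / [3, 6, 9] / [7];  Q = [1, 3, 6] / [2, 4, 7] / [5]
  Insert 4 (step 8): P = [1, 2, 4] / [3, 6, 8] / [7, 9];  Q = [1, 3, 6] / [2, 4, 7] / [5, 8]
  Insert 5 (step 9): P = [1, 2, 4, 5] / [3, 6, 8] / [7, 9];  Q = [1, 3, 6, 9] / [2, 4, 7] / [5, 8]
Final shape: (4, 3, 2).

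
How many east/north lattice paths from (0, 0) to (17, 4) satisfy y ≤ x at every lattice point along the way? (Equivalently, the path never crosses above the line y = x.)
Number of paths = 4655

By the reflection principle (André's argument), the number of monotone paths to (17, 4) with n ≤ m that never go above y = x is C(21, 17) − C(21, 18) = 5985 − 1330 = 4655.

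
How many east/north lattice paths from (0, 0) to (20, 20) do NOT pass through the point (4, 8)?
Number of paths = 122787760095

Total paths from (0, 0) to (20, 20): C(40, 20) = 137846528820. Paths through (4, 8): (paths (0, 0) → (4, 8)) × (paths (4, 8) → (20, 20)) = C(12, 4) · C(28, 16) = 495 · 30421755 = 15058768725. Avoidance count = 137846528820 − 15058768725 = 122787760095.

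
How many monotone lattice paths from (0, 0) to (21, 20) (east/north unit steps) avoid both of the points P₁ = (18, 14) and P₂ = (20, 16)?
Number of paths = 207132054270

Inclusion–exclusion. Total paths: C(41, 21) = 269128937220. Through P₁: C(32, 18)·C(9, 3) = 39600590400. Through P₂: C(36, 20)·C(5, 1) = 36539360550. Since P₁ is strictly southwest of P₂, a monotone path through both must visit P₁ then P₂; paths through both = C(32, 18)·C(4, 2)·C(5, 1) = 14143068000. Avoid both = 269128937220 − 39600590400 − 36539360550 + 14143068000 = 207132054270.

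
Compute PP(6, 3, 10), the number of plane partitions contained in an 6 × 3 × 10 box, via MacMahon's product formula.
PP(6, 3, 10) = 9386849472

Evaluate the triple product over i = 1..6, j = 1..3, k = 1..10. The factors are (2/1) · (3/2) · (4/3) · (5/4) · (6/5) · (7/6) · (8/7) · (9/8) · … (180 factors total). The numerators and denominators telescope so the product is an integer; carrying out the multiplication exactly gives PP(6, 3, 10) = 9386849472.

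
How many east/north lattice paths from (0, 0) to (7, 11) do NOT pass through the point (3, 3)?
Number of paths = 21924

Total paths from (0, 0) to (7, 11): C(18, 7) = 31824. Paths through (3, 3): (paths (0, 0) → (3, 3)) × (paths (3, 3) → (7, 11)) = C(6, 3) · C(12, 4) = 20 · 495 = 9900. Avoidance count = 31824 − 9900 = 21924.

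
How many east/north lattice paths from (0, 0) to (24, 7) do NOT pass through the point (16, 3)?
Number of paths = 2149920

Total paths from (0, 0) to (24, 7): C(31, 24) = 2629575. Paths through (16, 3): (paths (0, 0) → (16, 3)) × (paths (16, 3) → (24, 7)) = C(19, 16) · C(12, 8) = 969 · 495 = 479655. Avoidance count = 2629575 − 479655 = 2149920.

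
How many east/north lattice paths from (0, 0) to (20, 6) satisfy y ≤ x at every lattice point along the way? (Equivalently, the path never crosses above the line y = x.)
Number of paths = 164450

By the reflection principle (André's argument), the number of monotone paths to (20, 6) with n ≤ m that never go above y = x is C(26, 20) − C(26, 21) = 230230 − 65780 = 164450.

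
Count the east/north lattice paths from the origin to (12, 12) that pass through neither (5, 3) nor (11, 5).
Number of paths = 2041116

Inclusion–exclusion. Total paths: C(24, 12) = 2704156. Through P₁: C(8, 5)·C(16, 7) = 640640. Through P₂: C(16, 11)·C(8, 1) = 34944. Since P₁ is strictly southwest of P₂, a monotone path through both must visit P₁ then P₂; paths through both = C(8, 5)·C(8, 6)·C(8, 1) = 12544. Avoid both = 2704156 − 640640 − 34944 + 12544 = 2041116.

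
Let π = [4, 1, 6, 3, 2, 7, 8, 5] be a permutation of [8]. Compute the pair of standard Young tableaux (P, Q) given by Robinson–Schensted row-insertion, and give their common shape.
P = [1, 2, 5, 8] / [3, 6, 7] / [4];  Q = [1, 3, 6, 7] / [2, 4, 8] / [5];  common shape = (4, 3, 1)

Row-insert the values π_1, π_2, … into P one at a time, bumping the leftmost entry strictly greater than the inserted value down to the next row. The recording tableau Q records, in position (i, j), the step at which that cell was added to P.
  Insert 4 (step 1): P = [4];  Q = [1]
  Insert 1 (step 2): P = [1] / [4];  Q = [1] / [2]
  Insert 6 (step 3): P = [1, 6] / [4];  Q = [1, 3] / [2]
  Insert 3 (step 4): P = [1, 3] / [4, 6];  Q = [1, 3] / [2, 4]
  Insert 2 (step 5): P = [1, 2] / [3, 6] / [4];  Q = [1, 3] / [2, 4] / [5]
  Insert 7 (step 6): P = [1, 2, 7] / [3, 6] / [4];  Q = [1, 3, 6] / [2, 4] / [5]
  Insert 8 (step 7): P = [1, 2, 7, 8] / [3, 6] / [4];  Q = [1, 3, 6, 7] / [2, 4] / [5]
  Insert 5 (step 8): P = [1, 2, 5, 8] / [3, 6, 7] / [4];  Q = [1, 3, 6, 7] / [2, 4, 8] / [5]
Final shape: (4, 3, 1).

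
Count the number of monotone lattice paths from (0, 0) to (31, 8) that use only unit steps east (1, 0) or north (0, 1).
Number of paths = 61523748

A monotone lattice path from (0, 0) to (31, 8) consists of 31 east steps and 8 north steps in some order, so it is determined by which 31 of the 39 steps are east. The count is C(39, 31) = 61523748.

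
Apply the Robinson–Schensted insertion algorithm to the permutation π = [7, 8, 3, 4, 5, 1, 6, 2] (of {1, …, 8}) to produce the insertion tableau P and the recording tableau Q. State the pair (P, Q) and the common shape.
P = [1, 2, 5, 6] / [3, 4] / [7, 8];  Q = [1, 2, 5, 7] / [3, 4] / [6, 8];  common shape = (4, 2, 2)

Row-insert the values π_1, π_2, … into P one at a time, bumping the leftmost entry strictly greater than the inserted value down to the next row. The recording tableau Q records, in position (i, j), the step at which that cell was added to P.
  Insert 7 (step 1): P = [7];  Q = [1]
  Insert 8 (step 2): P = [7, 8];  Q = [1, 2]
  Insert 3 (step 3): P = [3, 8] / [7];  Q = [1, 2] / [3]
  Insert 4 (step 4): P = [3, 4] / [7, 8];  Q = [1, 2] / [3, 4]
  Insert 5 (step 5): P = [3, 4, 5] / [7, 8];  Q = [1, 2, 5] / [3, 4]
  Insert 1 (step 6): P = [1, 4, 5] / [3, 8] / [7];  Q = [1, 2, 5] / [3, 4] / [6]
  Insert 6 (step 7): P = [1, 4, 5, 6] / [3, 8] / [7];  Q = [1, 2, 5, 7] / [3, 4] / [6]
  Insert 2 (step 8): P = [1, 2, 5, 6] / [3, 4] / [7, 8];  Q = [1, 2, 5, 7] / [3, 4] / [6, 8]
Final shape: (4, 2, 2).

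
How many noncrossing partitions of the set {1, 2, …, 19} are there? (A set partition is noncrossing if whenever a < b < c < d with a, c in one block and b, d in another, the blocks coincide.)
C_19 = 1767263190

These noncrossing partitions are counted by the Catalan number C_n = (1/(n + 1)) · C(2n, n). For n = 19: C_19 = (1/20) · C(38, 19) = 35345263800/20 = 1767263190.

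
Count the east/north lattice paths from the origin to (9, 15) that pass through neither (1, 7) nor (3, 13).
Number of paths = 1195136

Inclusion–exclusion. Total paths: C(24, 9) = 1307504. Through P₁: C(8, 1)·C(16, 8) = 102960. Through P₂: C(16, 3)·C(8, 6) = 15680. Since P₁ is strictly southwest of P₂, a monotone path through both must visit P₁ then P₂; paths through both = C(8, 1)·C(8, 2)·C(8, 6) = 6272. Avoid both = 1307504 − 102960 − 15680 + 6272 = 1195136.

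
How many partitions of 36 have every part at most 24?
p(36, parts ≤ 24) = 17782

Use the recurrence p(n, m) = p(n, m−1) + p(n−m, m): either the largest part is < m (count p(n, m−1)) or the largest part is exactly m (remove one copy of m, count p(n−m, m)). With p(0, ·) = 1 this gives p(36, parts ≤ 24) = 17782. (By conjugating Young diagrams, this also counts partitions of 36 into at most 24 parts.)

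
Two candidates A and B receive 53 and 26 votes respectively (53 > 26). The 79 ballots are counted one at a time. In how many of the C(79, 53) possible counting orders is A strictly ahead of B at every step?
Strict-lead orderings = 177349970171819554956

Total orderings of the 79 votes with 53 for A: C(79, 53) = 518912875687916475612. By the Bertrand ballot formula (Cycle Lemma / reflection principle), the number of orderings in which A is strictly ahead of B throughout is (p − q)/(p + q) · C(p + q, p) = (53 − 26)/(53 + 26) · 518912875687916475612 = 177349970171819554956.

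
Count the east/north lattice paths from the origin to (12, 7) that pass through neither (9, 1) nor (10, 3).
Number of paths = 45708

Inclusion–exclusion. Total paths: C(19, 12) = 50388. Through P₁: C(10, 9)·C(9, 3) = 840. Through P₂: C(13, 10)·C(6, 2) = 4290. Since P₁ is strictly southwest of P₂, a monotone path through both must visit P₁ then P₂; paths through both = C(10, 9)·C(3, 1)·C(6, 2) = 450. Avoid both = 50388 − 840 − 4290 + 450 = 45708.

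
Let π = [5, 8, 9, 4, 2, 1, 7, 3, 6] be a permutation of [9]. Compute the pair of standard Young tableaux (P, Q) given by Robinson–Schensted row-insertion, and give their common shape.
P = [1, 3, 6] / [2, 7, 9] / [4, 8] / [5];  Q = [1, 2, 3] / [4, 7, 9] / [5, 8] / [6];  common shape = (3, 3, 2, 1)

Row-insert the values π_1, π_2, … into P one at a time, bumping the leftmost entry strictly greater than the inserted value down to the next row. The recording tableau Q records, in position (i, j), the step at which that cell was added to P.
  Insert 5 (step 1): P = [5];  Q = [1]
  Insert 8 (step 2): P = [5, 8];  Q = [1, 2]
  Insert 9 (step 3): P = [5, 8, 9];  Q = [1, 2, 3]
  Insert 4 (step 4): P = [4, 8, 9] / [5];  Q = [1, 2, 3] / [4]
  Insert 2 (step 5): P = [2, 8, 9] / [4] / [5];  Q = [1, 2, 3] / [4] / [5]
  Insert 1 (step 6): P = [1, 8, 9] / [2] / [4] / [5];  Q = [1, 2, 3] / [4] / [5] / [6]
  Insert 7 (step 7): P = [1, 7, 9] / [2, 8] / [4] / [5];  Q = [1, 2, 3] / [4, 7] / [5] / [6]
  Insert 3 (step 8): P = [1, 3, 9] / [2, 7] / [4, 8] / [5];  Q = [1, 2, 3] / [4, 7] / [5, 8] / [6]
  Insert 6 (step 9): P = [1, 3, 6] / [2, 7, 9] / [4, 8] / [5];  Q = [1, 2, 3] / [4, 7, 9] / [5, 8] / [6]
Final shape: (3, 3, 2, 1).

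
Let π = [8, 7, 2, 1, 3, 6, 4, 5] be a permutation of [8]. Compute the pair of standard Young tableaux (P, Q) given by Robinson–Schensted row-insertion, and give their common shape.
P = [1, 3, 4, 5] / [2, 6] / [7] / [8];  Q = [1, 5, 6, 8] / [2, 7] / [3] / [4];  common shape = (4, 2, 1, 1)

Row-insert the values π_1, π_2, … into P one at a time, bumping the leftmost entry strictly greater than the inserted value down to the next row. The recording tableau Q records, in position (i, j), the step at which that cell was added to P.
  Insert 8 (step 1): P = [8];  Q = [1]
  Insert 7 (step 2): P = [7] / [8];  Q = [1] / [2]
  Insert 2 (step 3): P = [2] / [7] / [8];  Q = [1] / [2] / [3]
  Insert 1 (step 4): P = [1] / [2] / [7] / [8];  Q = [1] / [2] / [3] / [4]
  Insert 3 (step 5): P = [1, 3] / [2] / [7] / [8];  Q = [1, 5] / [2] / [3] / [4]
  Insert 6 (step 6): P = [1, 3, 6] / [2] / [7] / [8];  Q = [1, 5, 6] / [2] / [3] / [4]
  Insert 4 (step 7): P = [1, 3, 4] / [2, 6] / [7] / [8];  Q = [1, 5, 6] / [2, 7] / [3] / [4]
  Insert 5 (step 8): P = [1, 3, 4, 5] / [2, 6] / [7] / [8];  Q = [1, 5, 6, 8] / [2, 7] / [3] / [4]
Final shape: (4, 2, 1, 1).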